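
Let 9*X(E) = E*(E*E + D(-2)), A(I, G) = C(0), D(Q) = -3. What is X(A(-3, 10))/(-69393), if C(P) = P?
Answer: 0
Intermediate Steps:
A(I, G) = 0
X(E) = E*(-3 + E²)/9 (X(E) = (E*(E*E - 3))/9 = (E*(E² - 3))/9 = (E*(-3 + E²))/9 = E*(-3 + E²)/9)
X(A(-3, 10))/(-69393) = ((⅑)*0*(-3 + 0²))/(-69393) = ((⅑)*0*(-3 + 0))*(-1/69393) = ((⅑)*0*(-3))*(-1/69393) = 0*(-1/69393) = 0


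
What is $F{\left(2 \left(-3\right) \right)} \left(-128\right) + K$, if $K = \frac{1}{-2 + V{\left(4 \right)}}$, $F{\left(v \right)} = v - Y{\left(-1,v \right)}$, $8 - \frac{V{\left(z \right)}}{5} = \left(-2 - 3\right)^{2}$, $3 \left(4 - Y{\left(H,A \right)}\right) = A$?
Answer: $\frac{133631}{87} \approx 1536.0$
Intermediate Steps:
$Y{\left(H,A \right)} = 4 - \frac{A}{3}$
$V{\left(z \right)} = -85$ ($V{\left(z \right)} = 40 - 5 \left(-2 - 3\right)^{2} = 40 - 5 \left(-5\right)^{2} = 40 - 125 = -85$)
$F{\left(v \right)} = -4 + \frac{4 v}{3}$ ($F{\left(v \right)} = v - \left(4 - \frac{v}{3}\right) = v + \left(-4 + \frac{v}{3}\right) = -4 + \frac{4 v}{3}$)
$K = - \frac{1}{87}$ ($K = \frac{1}{-2 - 85} = \frac{1}{-87} = - \frac{1}{87} \approx -0.011494$)
$F{\left(2 \left(-3\right) \right)} \left(-128\right) + K = \left(-4 + \frac{4 \cdot 2 \left(-3\right)}{3}\right) \left(-128\right) - \frac{1}{87} = \left(-4 + \frac{4}{3} \left(-6\right)\right) \left(-128\right) - \frac{1}{87} = \left(-4 - 8\right) \left(-128\right) - \frac{1}{87} = \left(-12\right) \left(-128\right) - \frac{1}{87} = 1536 - \frac{1}{87} = \frac{133631}{87}$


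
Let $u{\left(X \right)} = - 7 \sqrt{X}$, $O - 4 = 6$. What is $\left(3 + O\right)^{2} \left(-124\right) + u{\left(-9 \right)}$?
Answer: $-20956 - 21 i \approx -20956.0 - 21.0 i$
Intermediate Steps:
$O = 10$ ($O = 4 + 6 = 10$)
$\left(3 + O\right)^{2} \left(-124\right) + u{\left(-9 \right)} = \left(3 + 10\right)^{2} \left(-124\right) - 7 \sqrt{-9} = 13^{2} \left(-124\right) - 7 \cdot 3 i = 169 \left(-124\right) - 21 i = -20956 - 21 i$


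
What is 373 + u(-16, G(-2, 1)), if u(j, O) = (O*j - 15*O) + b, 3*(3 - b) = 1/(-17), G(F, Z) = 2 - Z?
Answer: 17596/51 ≈ 345.02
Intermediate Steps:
b = 154/51 (b = 3 - 1/3/(-17) = 3 - 1/3*(-1/17) = 3 + 1/51 = 154/51 ≈ 3.0196)
u(j, O) = 154/51 - 15*O + O*j (u(j, O) = (O*j - 15*O) + 154/51 = (-15*O + O*j) + 154/51 = 154/51 - 15*O + O*j)
373 + u(-16, G(-2, 1)) = 373 + (154/51 - 15*(2 - 1*1) + (2 - 1*1)*(-16)) = 373 + (154/51 - 15*(2 - 1) + (2 - 1)*(-16)) = 373 + (154/51 - 15*1 + 1*(-16)) = 373 + (154/51 - 15 - 16) = 373 - 1427/51 = 17596/51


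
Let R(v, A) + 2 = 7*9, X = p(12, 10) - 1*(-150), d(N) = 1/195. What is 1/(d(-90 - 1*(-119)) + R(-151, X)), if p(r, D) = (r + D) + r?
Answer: 195/11896 ≈ 0.016392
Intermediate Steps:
p(r, D) = D + 2*r (p(r, D) = (D + r) + r = D + 2*r)
d(N) = 1/195
X = 184 (X = (10 + 2*12) - 1*(-150) = (10 + 24) + 150 = 34 + 150 = 184)
R(v, A) = 61 (R(v, A) = -2 + 7*9 = -2 + 63 = 61)
1/(d(-90 - 1*(-119)) + R(-151, X)) = 1/(1/195 + 61) = 1/(11896/195) = 195/11896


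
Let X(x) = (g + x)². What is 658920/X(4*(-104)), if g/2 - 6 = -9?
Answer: 164730/44521 ≈ 3.7001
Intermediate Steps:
g = -6 (g = 12 + 2*(-9) = 12 - 18 = -6)
X(x) = (-6 + x)²
658920/X(4*(-104)) = 658920/((-6 + 4*(-104))²) = 658920/((-6 - 416)²) = 658920/((-422)²) = 658920/178084 = 658920*(1/178084) = 164730/44521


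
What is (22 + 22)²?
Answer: 1936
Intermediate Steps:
(22 + 22)² = 44² = 1936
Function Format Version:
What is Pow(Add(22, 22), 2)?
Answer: 1936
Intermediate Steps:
Pow(Add(22, 22), 2) = Pow(44, 2) = 1936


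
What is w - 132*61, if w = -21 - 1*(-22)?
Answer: -8051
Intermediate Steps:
w = 1 (w = -21 + 22 = 1)
w - 132*61 = 1 - 132*61 = 1 - 8052 = -8051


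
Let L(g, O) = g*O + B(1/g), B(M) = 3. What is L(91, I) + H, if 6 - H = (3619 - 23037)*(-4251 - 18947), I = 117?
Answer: -450448108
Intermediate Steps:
L(g, O) = 3 + O*g (L(g, O) = g*O + 3 = O*g + 3 = 3 + O*g)
H = -450458758 (H = 6 - (3619 - 23037)*(-4251 - 18947) = 6 - (-19418)*(-23198) = 6 - 1*450458764 = 6 - 450458764 = -450458758)
L(91, I) + H = (3 + 117*91) - 450458758 = (3 + 10647) - 450458758 = 10650 - 450458758 = -450448108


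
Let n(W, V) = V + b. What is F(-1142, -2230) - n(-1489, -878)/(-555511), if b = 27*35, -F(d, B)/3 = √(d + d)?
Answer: 67/555511 - 6*I*√571 ≈ 0.00012061 - 143.37*I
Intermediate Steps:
F(d, B) = -3*√2*√d (F(d, B) = -3*√(d + d) = -3*√2*√d)
b = 945
n(W, V) = 945 + V (n(W, V) = V + 945 = 945 + V)
F(-1142, -2230) - n(-1489, -878)/(-555511) = -3*√2*√(-1142) - (945 - 878)/(-555511) = -3*√2*I*√1142 - 67*(-1)/555511 = -6*I*√571 - 1*(-67/555511) = -6*I*√571 + 67/555511 = 67/555511 - 6*I*√571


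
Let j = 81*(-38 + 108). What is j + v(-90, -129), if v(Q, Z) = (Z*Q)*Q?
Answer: -1039230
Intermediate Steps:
j = 5670 (j = 81*70 = 5670)
v(Q, Z) = Z*Q² (v(Q, Z) = (Q*Z)*Q = Z*Q²)
j + v(-90, -129) = 5670 - 129*(-90)² = 5670 - 129*8100 = 5670 - 1044900 = -1039230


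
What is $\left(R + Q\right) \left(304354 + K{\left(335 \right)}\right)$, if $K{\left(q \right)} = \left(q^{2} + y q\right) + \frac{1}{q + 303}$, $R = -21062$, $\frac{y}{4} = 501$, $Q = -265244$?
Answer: $- \frac{99361398314419}{319} \approx -3.1148 \cdot 10^{11}$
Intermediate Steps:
$y = 2004$ ($y = 4 \cdot 501 = 2004$)
$K{\left(q \right)} = q^{2} + \frac{1}{303 + q} + 2004 q$ ($K{\left(q \right)} = \left(q^{2} + 2004 q\right) + \frac{1}{q + 303} = \left(q^{2} + 2004 q\right) + \frac{1}{303 + q} = q^{2} + \frac{1}{303 + q} + 2004 q$)
$\left(R + Q\right) \left(304354 + K{\left(335 \right)}\right) = \left(-21062 - 265244\right) \left(304354 + \frac{1 + 335^{3} + 2307 \cdot 335^{2} + 607212 \cdot 335}{303 + 335}\right) = - 286306 \left(304354 + \frac{1 + 37595375 + 2307 \cdot 112225 + 203416020}{638}\right) = - 286306 \left(304354 + \frac{1 + 37595375 + 258903075 + 203416020}{638}\right) = - 286306 \left(304354 + \frac{1}{638} \cdot 499914471\right) = - 286306 \left(304354 + \frac{499914471}{638}\right) = \left(-286306\right) \frac{694092323}{638} = - \frac{99361398314419}{319}$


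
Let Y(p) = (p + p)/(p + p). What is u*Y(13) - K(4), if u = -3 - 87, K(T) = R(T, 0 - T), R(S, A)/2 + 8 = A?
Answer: -66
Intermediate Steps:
R(S, A) = -16 + 2*A
K(T) = -16 - 2*T (K(T) = -16 + 2*(0 - T) = -16 + 2*(-T) = -16 - 2*T)
u = -90
Y(p) = 1 (Y(p) = (2*p)/((2*p)) = (2*p)*(1/(2*p)) = 1)
u*Y(13) - K(4) = -90*1 - (-16 - 2*4) = -90 - (-16 - 8) = -90 - 1*(-24) = -90 + 24 = -66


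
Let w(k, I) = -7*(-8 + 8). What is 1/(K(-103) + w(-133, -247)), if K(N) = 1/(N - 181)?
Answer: -284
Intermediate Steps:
w(k, I) = 0 (w(k, I) = -7*0 = 0)
K(N) = 1/(-181 + N)
1/(K(-103) + w(-133, -247)) = 1/(1/(-181 - 103) + 0) = 1/(1/(-284) + 0) = 1/(-1/284 + 0) = 1/(-1/284) = -284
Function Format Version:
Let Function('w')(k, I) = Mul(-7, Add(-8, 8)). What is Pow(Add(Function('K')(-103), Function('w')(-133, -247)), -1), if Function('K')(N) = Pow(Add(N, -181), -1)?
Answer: -284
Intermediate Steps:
Function('w')(k, I) = 0 (Function('w')(k, I) = Mul(-7, 0) = 0)
Function('K')(N) = Pow(Add(-181, N), -1)
Pow(Add(Function('K')(-103), Function('w')(-133, -247)), -1) = Pow(Add(Pow(Add(-181, -103), -1), 0), -1) = Pow(Add(Pow(-284, -1), 0), -1) = Pow(Add(Rational(-1, 284), 0), -1) = Pow(Rational(-1, 284), -1) = -284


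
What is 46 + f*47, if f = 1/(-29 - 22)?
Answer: 2299/51 ≈ 45.078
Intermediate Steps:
f = -1/51 (f = 1/(-51) = -1/51 ≈ -0.019608)
46 + f*47 = 46 - 1/51*47 = 46 - 47/51 = 2299/51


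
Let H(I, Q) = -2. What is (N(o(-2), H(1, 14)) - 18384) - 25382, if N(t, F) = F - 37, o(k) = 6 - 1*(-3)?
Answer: -43805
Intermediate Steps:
o(k) = 9 (o(k) = 6 + 3 = 9)
N(t, F) = -37 + F
(N(o(-2), H(1, 14)) - 18384) - 25382 = ((-37 - 2) - 18384) - 25382 = (-39 - 18384) - 25382 = -18423 - 25382 = -43805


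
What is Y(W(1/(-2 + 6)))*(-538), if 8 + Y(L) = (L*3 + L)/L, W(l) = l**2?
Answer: 2152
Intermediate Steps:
Y(L) = -4 (Y(L) = -8 + (L*3 + L)/L = -8 + (3*L + L)/L = -8 + (4*L)/L = -8 + 4 = -4)
Y(W(1/(-2 + 6)))*(-538) = -4*(-538) = 2152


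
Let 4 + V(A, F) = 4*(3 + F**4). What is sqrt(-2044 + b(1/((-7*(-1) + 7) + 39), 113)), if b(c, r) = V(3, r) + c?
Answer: 5*sqrt(73279777165)/53 ≈ 25538.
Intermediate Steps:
V(A, F) = 8 + 4*F**4 (V(A, F) = -4 + 4*(3 + F**4) = -4 + (12 + 4*F**4) = 8 + 4*F**4)
b(c, r) = 8 + c + 4*r**4 (b(c, r) = (8 + 4*r**4) + c = 8 + c + 4*r**4)
sqrt(-2044 + b(1/((-7*(-1) + 7) + 39), 113)) = sqrt(-2044 + (8 + 1/((-7*(-1) + 7) + 39) + 4*113**4)) = sqrt(-2044 + (8 + 1/((7 + 7) + 39) + 4*163047361)) = sqrt(-2044 + (8 + 1/(14 + 39) + 652189444)) = sqrt(-2044 + (8 + 1/53 + 652189444)) = sqrt(-2044 + 34566040957/53) = sqrt(34565932625/53) = 5*sqrt(73279777165)/53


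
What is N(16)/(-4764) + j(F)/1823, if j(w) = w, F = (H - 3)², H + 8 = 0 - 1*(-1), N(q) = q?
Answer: 111808/2171193 ≈ 0.051496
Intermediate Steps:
H = -7 (H = -8 + (0 - 1*(-1)) = -8 + (0 + 1) = -8 + 1 = -7)
F = 100 (F = (-7 - 3)² = (-10)² = 100)
N(16)/(-4764) + j(F)/1823 = 16/(-4764) + 100/1823 = 16*(-1/4764) + 100*(1/1823) = -4/1191 + 100/1823 = 111808/2171193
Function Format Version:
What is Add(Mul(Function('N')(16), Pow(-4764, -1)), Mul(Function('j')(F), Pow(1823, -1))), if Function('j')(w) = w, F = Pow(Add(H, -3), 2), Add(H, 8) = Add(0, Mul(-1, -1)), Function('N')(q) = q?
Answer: Rational(111808, 2171193) ≈ 0.051496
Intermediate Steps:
H = -7 (H = Add(-8, Add(0, Mul(-1, -1))) = Add(-8, Add(0, 1)) = Add(-8, 1) = -7)
F = 100 (F = Pow(Add(-7, -3), 2) = Pow(-10, 2) = 100)
Add(Mul(Function('N')(16), Pow(-4764, -1)), Mul(Function('j')(F), Pow(1823, -1))) = Add(Mul(16, Pow(-4764, -1)), Mul(100, Pow(1823, -1))) = Add(Mul(16, Rational(-1, 4764)), Mul(100, Rational(1, 1823))) = Add(Rational(-4, 1191), Rational(100, 1823)) = Rational(111808, 2171193)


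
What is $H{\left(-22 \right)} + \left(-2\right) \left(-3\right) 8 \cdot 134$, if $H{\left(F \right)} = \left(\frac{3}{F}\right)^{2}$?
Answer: $\frac{3113097}{484} \approx 6432.0$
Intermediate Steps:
$H{\left(F \right)} = \frac{9}{F^{2}}$
$H{\left(-22 \right)} + \left(-2\right) \left(-3\right) 8 \cdot 134 = \frac{9}{484} + \left(-2\right) \left(-3\right) 8 \cdot 134 = 9 \cdot \frac{1}{484} + 6 \cdot 8 \cdot 134 = \frac{9}{484} + 48 \cdot 134 = \frac{9}{484} + 6432 = \frac{3113097}{484}$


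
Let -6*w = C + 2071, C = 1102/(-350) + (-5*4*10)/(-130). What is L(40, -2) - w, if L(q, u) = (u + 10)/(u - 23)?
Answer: 2351747/6825 ≈ 344.58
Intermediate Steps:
L(q, u) = (10 + u)/(-23 + u)
C = -3663/2275 (C = 1102*(-1/350) - 20*10*(-1/130) = -551/175 - 200*(-1/130) = -551/175 + 20/13 = -3663/2275 ≈ -1.6101)
w = -2353931/6825 (w = -(-3663/2275 + 2071)/6 = -⅙*4707862/2275 = -2353931/6825 ≈ -344.90)
L(40, -2) - w = (10 - 2)/(-23 - 2) - 1*(-2353931/6825) = 8/(-25) + 2353931/6825 = -1/25*8 + 2353931/6825 = -8/25 + 2353931/6825 = 2351747/6825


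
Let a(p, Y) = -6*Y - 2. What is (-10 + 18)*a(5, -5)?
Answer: 224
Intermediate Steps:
a(p, Y) = -2 - 6*Y
(-10 + 18)*a(5, -5) = (-10 + 18)*(-2 - 6*(-5)) = 8*(-2 + 30) = 8*28 = 224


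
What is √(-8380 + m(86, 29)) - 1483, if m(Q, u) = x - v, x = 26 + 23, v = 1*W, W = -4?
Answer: -1483 + I*√8327 ≈ -1483.0 + 91.252*I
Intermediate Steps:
v = -4 (v = 1*(-4) = -4)
x = 49
m(Q, u) = 53 (m(Q, u) = 49 - 1*(-4) = 49 + 4 = 53)
√(-8380 + m(86, 29)) - 1483 = √(-8380 + 53) - 1483 = √(-8327) - 1483 = I*√8327 - 1483 = -1483 + I*√8327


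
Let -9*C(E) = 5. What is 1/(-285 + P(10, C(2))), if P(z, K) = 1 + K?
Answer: -9/2561 ≈ -0.0035143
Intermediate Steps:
C(E) = -5/9 (C(E) = -⅑*5 = -5/9)
1/(-285 + P(10, C(2))) = 1/(-285 + (1 - 5/9)) = 1/(-285 + 4/9) = 1/(-2561/9) = -9/2561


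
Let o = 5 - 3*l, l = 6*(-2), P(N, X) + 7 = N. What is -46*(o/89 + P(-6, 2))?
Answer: 51336/89 ≈ 576.81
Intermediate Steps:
P(N, X) = -7 + N
l = -12
o = 41 (o = 5 - 3*(-12) = 5 + 36 = 41)
-46*(o/89 + P(-6, 2)) = -46*(41/89 + (-7 - 6)) = -46*(41*(1/89) - 13) = -46*(41/89 - 13) = -46*(-1116/89) = 51336/89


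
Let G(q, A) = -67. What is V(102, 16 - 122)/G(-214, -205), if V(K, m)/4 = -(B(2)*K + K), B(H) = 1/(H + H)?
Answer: 510/67 ≈ 7.6119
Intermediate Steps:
B(H) = 1/(2*H)
V(K, m) = -5*K (V(K, m) = 4*(-(((½)/2)*K + K)) = 4*(-(((½)*(½))*K + K)) = 4*(-(K/4 + K)) = 4*(-5*K/4) = -5*K)
V(102, 16 - 122)/G(-214, -205) = -5*102/(-67) = -510*(-1/67) = 510/67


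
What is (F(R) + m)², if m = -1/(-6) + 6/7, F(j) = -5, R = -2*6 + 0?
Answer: 27889/1764 ≈ 15.810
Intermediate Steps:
R = -12 (R = -12 + 0 = -12)
m = 43/42 (m = -1*(-⅙) + 6*(⅐) = ⅙ + 6/7 = 43/42 ≈ 1.0238)
(F(R) + m)² = (-5 + 43/42)² = (-167/42)² = 27889/1764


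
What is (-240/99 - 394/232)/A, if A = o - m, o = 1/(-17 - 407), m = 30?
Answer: 1672786/12173997 ≈ 0.13741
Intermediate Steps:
o = -1/424 (o = 1/(-424) = -1/424 ≈ -0.0023585)
A = -12721/424 (A = -1/424 - 1*30 = -1/424 - 30 = -12721/424 ≈ -30.002)
(-240/99 - 394/232)/A = (-240/99 - 394/232)/(-12721/424) = (-240*1/99 - 394*1/232)*(-424/12721) = (-80/33 - 197/116)*(-424/12721) = -15781/3828*(-424/12721) = 1672786/12173997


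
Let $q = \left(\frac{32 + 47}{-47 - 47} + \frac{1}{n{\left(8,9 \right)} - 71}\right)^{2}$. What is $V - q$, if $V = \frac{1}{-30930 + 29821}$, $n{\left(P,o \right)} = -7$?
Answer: $- \frac{2716080353}{3726116901} \approx -0.72893$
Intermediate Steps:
$V = - \frac{1}{1109}$ ($V = \frac{1}{-1109} = - \frac{1}{1109} \approx -0.00090171$)
$q = \frac{2446096}{3359889}$ ($q = \left(\frac{32 + 47}{-47 - 47} + \frac{1}{-7 - 71}\right)^{2} = \left(\frac{79}{-94} + \frac{1}{-78}\right)^{2} = \left(79 \left(- \frac{1}{94}\right) - \frac{1}{78}\right)^{2} = \left(- \frac{79}{94} - \frac{1}{78}\right)^{2} = \left(- \frac{1564}{1833}\right)^{2} = \frac{2446096}{3359889} \approx 0.72803$)
$V - q = - \frac{1}{1109} - \frac{2446096}{3359889} = - \frac{2716080353}{3726116901}$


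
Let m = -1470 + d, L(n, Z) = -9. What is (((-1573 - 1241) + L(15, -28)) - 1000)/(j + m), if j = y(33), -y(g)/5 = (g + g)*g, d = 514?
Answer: 3823/11846 ≈ 0.32272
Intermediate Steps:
y(g) = -10*g² (y(g) = -5*(g + g)*g = -5*2*g*g = -10*g²)
j = -10890 (j = -10*33² = -10*1089 = -10890)
m = -956 (m = -1470 + 514 = -956)
(((-1573 - 1241) + L(15, -28)) - 1000)/(j + m) = (((-1573 - 1241) - 9) - 1000)/(-10890 - 956) = ((-2814 - 9) - 1000)/(-11846) = (-2823 - 1000)*(-1/11846) = -3823*(-1/11846) = 3823/11846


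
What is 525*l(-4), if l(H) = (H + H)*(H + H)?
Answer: 33600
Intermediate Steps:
l(H) = 4*H² (l(H) = (2*H)*(2*H) = 4*H²)
525*l(-4) = 525*(4*(-4)²) = 525*(4*16) = 525*64 = 33600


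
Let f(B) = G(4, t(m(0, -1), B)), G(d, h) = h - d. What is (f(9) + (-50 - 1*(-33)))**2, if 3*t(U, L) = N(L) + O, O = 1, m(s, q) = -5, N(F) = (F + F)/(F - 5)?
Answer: 13225/36 ≈ 367.36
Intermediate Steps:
N(F) = 2*F/(-5 + F) (N(F) = (2*F)/(-5 + F) = 2*F/(-5 + F))
t(U, L) = 1/3 + 2*L/(3*(-5 + L)) (t(U, L) = (2*L/(-5 + L) + 1)/3 = (1 + 2*L/(-5 + L))/3 = 1/3 + 2*L/(3*(-5 + L)))
f(B) = -4 + (-5/3 + B)/(-5 + B) (f(B) = (-5/3 + B)/(-5 + B) - 1*4 = (-5/3 + B)/(-5 + B) - 4 = -4 + (-5/3 + B)/(-5 + B))
(f(9) + (-50 - 1*(-33)))**2 = ((55 - 9*9)/(3*(-5 + 9)) + (-50 - 1*(-33)))**2 = ((1/3)*(55 - 81)/4 + (-50 + 33))**2 = ((1/3)*(1/4)*(-26) - 17)**2 = (-13/6 - 17)**2 = (-115/6)**2 = 13225/36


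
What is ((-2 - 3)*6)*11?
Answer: -330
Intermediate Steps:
((-2 - 3)*6)*11 = -5*6*11 = -30*11 = -330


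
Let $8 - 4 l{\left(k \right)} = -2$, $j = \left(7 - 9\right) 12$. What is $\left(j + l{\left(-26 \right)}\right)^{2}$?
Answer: $\frac{1849}{4} \approx 462.25$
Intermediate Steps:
$j = -24$ ($j = \left(-2\right) 12 = -24$)
$l{\left(k \right)} = \frac{5}{2}$ ($l{\left(k \right)} = 2 - - \frac{1}{2} = 2 + \frac{1}{2} = \frac{5}{2}$)
$\left(j + l{\left(-26 \right)}\right)^{2} = \left(-24 + \frac{5}{2}\right)^{2} = \left(- \frac{43}{2}\right)^{2} = \frac{1849}{4}$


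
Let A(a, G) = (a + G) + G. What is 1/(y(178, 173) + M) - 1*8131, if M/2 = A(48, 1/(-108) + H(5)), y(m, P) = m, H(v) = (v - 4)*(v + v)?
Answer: -68926460/8477 ≈ -8131.0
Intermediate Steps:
H(v) = 2*v*(-4 + v) (H(v) = (-4 + v)*(2*v) = 2*v*(-4 + v))
A(a, G) = a + 2*G (A(a, G) = (G + a) + G = a + 2*G)
M = 3671/27 (M = 2*(48 + 2*(1/(-108) + 2*5*(-4 + 5))) = 2*(48 + 2*(-1/108 + 2*5*1)) = 2*(48 + 2*(-1/108 + 10)) = 2*(48 + 2*(1079/108)) = 2*(48 + 1079/54) = 2*(3671/54) = 3671/27 ≈ 135.96)
1/(y(178, 173) + M) - 1*8131 = 1/(178 + 3671/27) - 1*8131 = 1/(8477/27) - 8131 = 27/8477 - 8131 = -68926460/8477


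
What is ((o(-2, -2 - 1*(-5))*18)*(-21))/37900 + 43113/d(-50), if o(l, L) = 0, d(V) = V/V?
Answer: 43113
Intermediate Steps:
d(V) = 1
((o(-2, -2 - 1*(-5))*18)*(-21))/37900 + 43113/d(-50) = ((0*18)*(-21))/37900 + 43113/1 = (0*(-21))*(1/37900) + 43113*1 = 0*(1/37900) + 43113 = 0 + 43113 = 43113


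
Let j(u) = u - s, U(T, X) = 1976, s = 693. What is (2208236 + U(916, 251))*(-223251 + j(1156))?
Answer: -492408711056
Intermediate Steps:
j(u) = -693 + u (j(u) = u - 1*693 = u - 693 = -693 + u)
(2208236 + U(916, 251))*(-223251 + j(1156)) = (2208236 + 1976)*(-223251 + (-693 + 1156)) = 2210212*(-223251 + 463) = 2210212*(-222788) = -492408711056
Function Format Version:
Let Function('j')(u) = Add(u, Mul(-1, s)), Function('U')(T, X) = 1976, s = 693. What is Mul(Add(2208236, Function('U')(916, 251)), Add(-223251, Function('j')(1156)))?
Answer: -492408711056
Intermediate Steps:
Function('j')(u) = Add(-693, u) (Function('j')(u) = Add(u, Mul(-1, 693)) = Add(u, -693) = Add(-693, u))
Mul(Add(2208236, Function('U')(916, 251)), Add(-223251, Function('j')(1156))) = Mul(Add(2208236, 1976), Add(-223251, Add(-693, 1156))) = Mul(2210212, Add(-223251, 463)) = Mul(2210212, -222788) = -492408711056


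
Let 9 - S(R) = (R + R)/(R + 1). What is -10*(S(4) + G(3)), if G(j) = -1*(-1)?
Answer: -84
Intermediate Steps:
S(R) = 9 - 2*R/(1 + R) (S(R) = 9 - (R + R)/(R + 1) = 9 - 2*R/(1 + R))
G(j) = 1
-10*(S(4) + G(3)) = -10*((9 + 7*4)/(1 + 4) + 1) = -10*((9 + 28)/5 + 1) = -10*((1/5)*37 + 1) = -10*(37/5 + 1) = -10*42/5 = -84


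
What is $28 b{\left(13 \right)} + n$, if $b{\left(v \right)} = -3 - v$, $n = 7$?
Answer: $-441$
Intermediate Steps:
$28 b{\left(13 \right)} + n = 28 \left(-3 - 13\right) + 7 = 28 \left(-16\right) + 7 = -448 + 7 = -441$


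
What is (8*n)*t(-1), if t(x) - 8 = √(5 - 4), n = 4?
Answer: 288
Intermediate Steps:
t(x) = 9 (t(x) = 8 + √(5 - 4) = 8 + √1 = 8 + 1 = 9)
(8*n)*t(-1) = (8*4)*9 = 32*9 = 288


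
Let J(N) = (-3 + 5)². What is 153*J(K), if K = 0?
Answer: 612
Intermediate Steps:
J(N) = 4 (J(N) = 2² = 4)
153*J(K) = 153*4 = 612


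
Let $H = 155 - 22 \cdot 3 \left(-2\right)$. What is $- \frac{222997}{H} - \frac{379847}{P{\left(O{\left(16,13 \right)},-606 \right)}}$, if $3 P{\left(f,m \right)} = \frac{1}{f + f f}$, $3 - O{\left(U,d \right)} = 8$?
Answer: $- \frac{6541188337}{287} \approx -2.2792 \cdot 10^{7}$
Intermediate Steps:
$O{\left(U,d \right)} = -5$ ($O{\left(U,d \right)} = 3 - 8 = -5$)
$H = 287$ ($H = 155 - -132 = 155 + 132 = 287$)
$P{\left(f,m \right)} = \frac{1}{3 \left(f + f^{2}\right)}$ ($P{\left(f,m \right)} = \frac{1}{3 \left(f + f f\right)} = \frac{1}{3 \left(f + f^{2}\right)}$)
$- \frac{222997}{H} - \frac{379847}{P{\left(O{\left(16,13 \right)},-606 \right)}} = - \frac{222997}{287} - \frac{379847}{\frac{1}{3} \frac{1}{-5} \frac{1}{1 - 5}} = \left(-222997\right) \frac{1}{287} - \frac{379847}{\frac{1}{3} \left(- \frac{1}{5}\right) \frac{1}{-4}} = - \frac{222997}{287} - \frac{379847}{\frac{1}{3} \left(- \frac{1}{5}\right) \left(- \frac{1}{4}\right)} = - \frac{222997}{287} - 379847 \frac{1}{\frac{1}{60}} = - \frac{222997}{287} - 22790820 = - \frac{6541188337}{287}$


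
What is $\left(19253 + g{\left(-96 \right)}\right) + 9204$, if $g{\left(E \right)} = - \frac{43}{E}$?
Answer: $\frac{2731915}{96} \approx 28457.0$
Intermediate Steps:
$\left(19253 + g{\left(-96 \right)}\right) + 9204 = \left(19253 - \frac{43}{-96}\right) + 9204 = \left(19253 - - \frac{43}{96}\right) + 9204 = \left(19253 + \frac{43}{96}\right) + 9204 = \frac{1848331}{96} + 9204 = \frac{2731915}{96}$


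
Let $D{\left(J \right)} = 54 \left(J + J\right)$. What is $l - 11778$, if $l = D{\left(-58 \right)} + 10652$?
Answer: $-7390$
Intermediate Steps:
$D{\left(J \right)} = 108 J$ ($D{\left(J \right)} = 54 \cdot 2 J = 108 J$)
$l = 4388$ ($l = 108 \left(-58\right) + 10652 = -6264 + 10652 = 4388$)
$l - 11778 = 4388 - 11778 = -7390$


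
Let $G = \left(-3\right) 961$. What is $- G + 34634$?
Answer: $37517$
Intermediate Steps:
$G = -2883$
$- G + 34634 = \left(-1\right) \left(-2883\right) + 34634 = 2883 + 34634 = 37517$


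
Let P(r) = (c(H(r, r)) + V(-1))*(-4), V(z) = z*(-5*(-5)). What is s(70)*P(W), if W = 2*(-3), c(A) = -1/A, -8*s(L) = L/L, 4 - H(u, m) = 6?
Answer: -49/4 ≈ -12.250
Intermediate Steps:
H(u, m) = -2 (H(u, m) = 4 - 1*6 = 4 - 6 = -2)
s(L) = -1/8 (s(L) = -L/(8*L) = -1/8*1 = -1/8)
V(z) = 25*z (V(z) = z*25 = 25*z)
W = -6
P(r) = 98 (P(r) = (-1/(-2) + 25*(-1))*(-4) = (-1*(-1/2) - 25)*(-4) = (1/2 - 25)*(-4) = -49/2*(-4) = 98)
s(70)*P(W) = -1/8*98 = -49/4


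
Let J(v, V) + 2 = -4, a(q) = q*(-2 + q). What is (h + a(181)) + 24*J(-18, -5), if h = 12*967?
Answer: 43859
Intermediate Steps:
J(v, V) = -6 (J(v, V) = -2 - 4 = -6)
h = 11604
(h + a(181)) + 24*J(-18, -5) = (11604 + 181*(-2 + 181)) + 24*(-6) = (11604 + 181*179) - 144 = (11604 + 32399) - 144 = 44003 - 144 = 43859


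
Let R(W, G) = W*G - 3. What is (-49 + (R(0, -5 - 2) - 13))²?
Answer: 4225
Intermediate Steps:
R(W, G) = -3 + G*W (R(W, G) = G*W - 3 = -3 + G*W)
(-49 + (R(0, -5 - 2) - 13))² = (-49 + ((-3 + (-5 - 2)*0) - 13))² = (-49 + ((-3 - 7*0) - 13))² = (-49 + ((-3 + 0) - 13))² = (-49 + (-3 - 13))² = (-49 - 16)² = (-65)² = 4225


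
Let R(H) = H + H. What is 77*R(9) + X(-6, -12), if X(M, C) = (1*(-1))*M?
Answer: 1392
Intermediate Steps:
X(M, C) = -M
R(H) = 2*H
77*R(9) + X(-6, -12) = 77*(2*9) - 1*(-6) = 77*18 + 6 = 1386 + 6 = 1392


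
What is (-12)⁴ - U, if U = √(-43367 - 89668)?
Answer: 20736 - 7*I*√2715 ≈ 20736.0 - 364.74*I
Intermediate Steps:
U = 7*I*√2715 (U = √(-133035) = 7*I*√2715 ≈ 364.74*I)
(-12)⁴ - U = (-12)⁴ - 7*I*√2715 = 20736 - 7*I*√2715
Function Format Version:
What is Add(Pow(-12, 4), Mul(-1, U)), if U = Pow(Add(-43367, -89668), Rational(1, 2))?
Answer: Add(20736, Mul(-7, I, Pow(2715, Rational(1, 2)))) ≈ Add(20736., Mul(-364.74, I))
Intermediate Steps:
U = Mul(7, I, Pow(2715, Rational(1, 2))) (U = Pow(-133035, Rational(1, 2)) = Mul(7, I, Pow(2715, Rational(1, 2))) ≈ Mul(364.74, I))
Add(Pow(-12, 4), Mul(-1, U)) = Add(Pow(-12, 4), Mul(-1, Mul(7, I, Pow(2715, Rational(1, 2))))) = Add(20736, Mul(-7, I, Pow(2715, Rational(1, 2))))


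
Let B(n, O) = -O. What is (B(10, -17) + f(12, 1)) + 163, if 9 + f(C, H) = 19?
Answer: 190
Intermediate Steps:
f(C, H) = 10 (f(C, H) = -9 + 19 = 10)
(B(10, -17) + f(12, 1)) + 163 = (-1*(-17) + 10) + 163 = (17 + 10) + 163 = 27 + 163 = 190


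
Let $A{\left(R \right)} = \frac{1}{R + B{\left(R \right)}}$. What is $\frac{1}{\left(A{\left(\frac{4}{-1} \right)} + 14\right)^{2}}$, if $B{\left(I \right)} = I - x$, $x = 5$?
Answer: $\frac{169}{32761} \approx 0.0051586$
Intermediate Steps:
$B{\left(I \right)} = -5 + I$ ($B{\left(I \right)} = I - 5 = -5 + I$)
$A{\left(R \right)} = \frac{1}{-5 + 2 R}$ ($A{\left(R \right)} = \frac{1}{R + \left(-5 + R\right)} = \frac{1}{-5 + 2 R}$)
$\frac{1}{\left(A{\left(\frac{4}{-1} \right)} + 14\right)^{2}} = \frac{1}{\left(\frac{1}{-5 + 2 \frac{4}{-1}} + 14\right)^{2}} = \frac{1}{\left(\frac{1}{-5 + 2 \cdot 4 \left(-1\right)} + 14\right)^{2}} = \frac{1}{\left(\frac{1}{-5 + 2 \left(-4\right)} + 14\right)^{2}} = \frac{1}{\left(\frac{1}{-5 - 8} + 14\right)^{2}} = \frac{1}{\left(\frac{1}{-13} + 14\right)^{2}} = \frac{1}{\left(- \frac{1}{13} + 14\right)^{2}} = \frac{1}{\left(\frac{181}{13}\right)^{2}} = \frac{1}{\frac{32761}{169}} = \frac{169}{32761}$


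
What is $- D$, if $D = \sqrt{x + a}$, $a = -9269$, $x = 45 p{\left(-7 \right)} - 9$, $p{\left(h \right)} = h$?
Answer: $- i \sqrt{9593} \approx - 97.944 i$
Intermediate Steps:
$x = -324$ ($x = 45 \left(-7\right) - 9 = -315 - 9 = -324$)
$D = i \sqrt{9593}$ ($D = \sqrt{-324 - 9269} = \sqrt{-9593} = i \sqrt{9593} \approx 97.944 i$)
$- D = - i \sqrt{9593}$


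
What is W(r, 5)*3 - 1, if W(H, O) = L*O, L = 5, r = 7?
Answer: 74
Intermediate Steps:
W(H, O) = 5*O
W(r, 5)*3 - 1 = (5*5)*3 - 1 = 25*3 - 1 = 75 - 1 = 74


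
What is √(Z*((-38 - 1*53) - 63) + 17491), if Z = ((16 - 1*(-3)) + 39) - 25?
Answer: √12409 ≈ 111.40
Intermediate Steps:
Z = 33 (Z = ((16 + 3) + 39) - 25 = (19 + 39) - 25 = 58 - 25 = 33)
√(Z*((-38 - 1*53) - 63) + 17491) = √(33*((-38 - 1*53) - 63) + 17491) = √(33*((-38 - 53) - 63) + 17491) = √(33*(-91 - 63) + 17491) = √(33*(-154) + 17491) = √(-5082 + 17491) = √12409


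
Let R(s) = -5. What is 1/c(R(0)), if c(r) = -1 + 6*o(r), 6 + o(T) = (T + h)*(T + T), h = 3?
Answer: 1/83 ≈ 0.012048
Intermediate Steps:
o(T) = -6 + 2*T*(3 + T) (o(T) = -6 + (T + 3)*(T + T) = -6 + (3 + T)*(2*T) = -6 + 2*T*(3 + T))
c(r) = -37 + 12*r² + 36*r (c(r) = -1 + 6*(-6 + 2*r² + 6*r) = -1 + (-36 + 12*r² + 36*r) = -37 + 12*r² + 36*r)
1/c(R(0)) = 1/(-37 + 12*(-5)² + 36*(-5)) = 1/(-37 + 12*25 - 180) = 1/(-37 + 300 - 180) = 1/83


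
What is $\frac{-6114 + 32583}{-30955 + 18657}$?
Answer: $- \frac{26469}{12298} \approx -2.1523$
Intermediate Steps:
$\frac{-6114 + 32583}{-30955 + 18657} = \frac{26469}{-12298} = 26469 \left(- \frac{1}{12298}\right) = - \frac{26469}{12298}$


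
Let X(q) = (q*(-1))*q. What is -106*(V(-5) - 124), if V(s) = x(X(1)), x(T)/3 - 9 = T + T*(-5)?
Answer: 9010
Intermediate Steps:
X(q) = -q² (X(q) = (-q)*q = -q²)
x(T) = 27 - 12*T (x(T) = 27 + 3*(T + T*(-5)) = 27 + 3*(T - 5*T) = 27 + 3*(-4*T) = 27 - 12*T)
V(s) = 39 (V(s) = 27 - (-12)*1² = 27 - (-12) = 27 - 12*(-1) = 27 + 12 = 39)
-106*(V(-5) - 124) = -106*(39 - 124) = -106*(-85) = 9010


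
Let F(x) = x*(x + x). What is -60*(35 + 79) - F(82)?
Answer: -20288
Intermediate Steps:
F(x) = 2*x**2 (F(x) = x*(2*x) = 2*x**2)
-60*(35 + 79) - F(82) = -60*(35 + 79) - 2*82**2 = -60*114 - 2*6724 = -6840 - 1*13448 = -6840 - 13448 = -20288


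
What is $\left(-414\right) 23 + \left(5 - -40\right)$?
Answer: $-9477$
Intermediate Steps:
$\left(-414\right) 23 + \left(5 - -40\right) = -9522 + \left(5 + 40\right) = -9522 + 45 = -9477$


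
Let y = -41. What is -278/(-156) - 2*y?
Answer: 6535/78 ≈ 83.782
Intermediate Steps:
-278/(-156) - 2*y = -278/(-156) - 2*(-41) = -278*(-1/156) + 82 = 139/78 + 82 = 6535/78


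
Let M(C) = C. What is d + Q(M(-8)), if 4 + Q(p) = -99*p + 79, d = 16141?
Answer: 17008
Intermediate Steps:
Q(p) = 75 - 99*p (Q(p) = -4 + (-99*p + 79) = -4 + (79 - 99*p) = 75 - 99*p)
d + Q(M(-8)) = 16141 + (75 - 99*(-8)) = 16141 + (75 + 792) = 16141 + 867 = 17008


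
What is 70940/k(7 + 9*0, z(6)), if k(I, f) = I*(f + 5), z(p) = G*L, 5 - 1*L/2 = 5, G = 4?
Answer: 14188/7 ≈ 2026.9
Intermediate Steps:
L = 0 (L = 10 - 2*5 = 10 - 10 = 0)
z(p) = 0 (z(p) = 4*0 = 0)
k(I, f) = I*(5 + f)
70940/k(7 + 9*0, z(6)) = 70940/(((7 + 9*0)*(5 + 0))) = 70940/(((7 + 0)*5)) = 70940/((7*5)) = 70940/35 = 70940*(1/35) = 14188/7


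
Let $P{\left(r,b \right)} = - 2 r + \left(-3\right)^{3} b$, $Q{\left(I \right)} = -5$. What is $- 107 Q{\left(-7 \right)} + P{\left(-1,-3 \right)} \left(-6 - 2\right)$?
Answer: $-129$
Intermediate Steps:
$P{\left(r,b \right)} = - 27 b - 2 r$ ($P{\left(r,b \right)} = - 2 r - 27 b = - 27 b - 2 r$)
$- 107 Q{\left(-7 \right)} + P{\left(-1,-3 \right)} \left(-6 - 2\right) = \left(-107\right) \left(-5\right) + \left(\left(-27\right) \left(-3\right) - -2\right) \left(-6 - 2\right) = 535 + \left(81 + 2\right) \left(-8\right) = 535 + 83 \left(-8\right) = 535 - 664 = -129$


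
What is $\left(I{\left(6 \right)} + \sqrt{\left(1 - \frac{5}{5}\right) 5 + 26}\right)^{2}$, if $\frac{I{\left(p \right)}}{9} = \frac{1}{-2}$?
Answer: $\frac{185}{4} - 9 \sqrt{26} \approx 0.35882$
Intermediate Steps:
$I{\left(p \right)} = - \frac{9}{2}$ ($I{\left(p \right)} = \frac{9}{-2} = 9 \left(- \frac{1}{2}\right) = - \frac{9}{2}$)
$\left(I{\left(6 \right)} + \sqrt{\left(1 - \frac{5}{5}\right) 5 + 26}\right)^{2} = \left(- \frac{9}{2} + \sqrt{\left(1 - \frac{5}{5}\right) 5 + 26}\right)^{2} = \left(- \frac{9}{2} + \sqrt{\left(1 - 1\right) 5 + 26}\right)^{2} = \left(- \frac{9}{2} + \sqrt{0 \cdot 5 + 26}\right)^{2} = \left(- \frac{9}{2} + \sqrt{0 + 26}\right)^{2} = \left(- \frac{9}{2} + \sqrt{26}\right)^{2}$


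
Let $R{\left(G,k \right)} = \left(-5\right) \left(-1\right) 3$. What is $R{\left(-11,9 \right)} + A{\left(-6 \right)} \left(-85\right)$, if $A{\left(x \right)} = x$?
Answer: $525$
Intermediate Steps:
$R{\left(G,k \right)} = 15$ ($R{\left(G,k \right)} = 5 \cdot 3 = 15$)
$R{\left(-11,9 \right)} + A{\left(-6 \right)} \left(-85\right) = 15 - -510 = 15 + 510 = 525$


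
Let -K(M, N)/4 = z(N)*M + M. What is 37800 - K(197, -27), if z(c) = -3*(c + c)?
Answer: 166244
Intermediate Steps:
z(c) = -6*c
K(M, N) = -4*M + 24*M*N (K(M, N) = -4*((-6*N)*M + M) = -4*(-6*M*N + M) = -4*(M - 6*M*N) = -4*M + 24*M*N)
37800 - K(197, -27) = 37800 - 4*197*(-1 + 6*(-27)) = 37800 - 4*197*(-1 - 162) = 37800 - 4*197*(-163) = 37800 - 1*(-128444) = 37800 + 128444 = 166244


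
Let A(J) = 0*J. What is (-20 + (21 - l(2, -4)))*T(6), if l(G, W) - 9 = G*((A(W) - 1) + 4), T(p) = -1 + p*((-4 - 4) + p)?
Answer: 182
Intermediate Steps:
A(J) = 0
T(p) = -1 + p*(-8 + p)
l(G, W) = 9 + 3*G (l(G, W) = 9 + G*((0 - 1) + 4) = 9 + G*(-1 + 4) = 9 + G*3 = 9 + 3*G)
(-20 + (21 - l(2, -4)))*T(6) = (-20 + (21 - (9 + 3*2)))*(-1 + 6**2 - 8*6) = (-20 + (21 - (9 + 6)))*(-1 + 36 - 48) = (-20 + (21 - 1*15))*(-13) = (-20 + (21 - 15))*(-13) = (-20 + 6)*(-13) = -14*(-13) = 182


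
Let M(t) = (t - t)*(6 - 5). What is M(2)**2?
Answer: 0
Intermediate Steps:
M(t) = 0 (M(t) = 0*1 = 0)
M(2)**2 = 0**2 = 0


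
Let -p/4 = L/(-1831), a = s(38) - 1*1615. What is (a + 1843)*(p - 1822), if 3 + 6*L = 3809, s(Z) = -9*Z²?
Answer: 42562698304/1831 ≈ 2.3246e+7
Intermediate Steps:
L = 1903/3 (L = -½ + (⅙)*3809 = -½ + 3809/6 = 1903/3 ≈ 634.33)
a = -14611 (a = -9*38² - 1*1615 = -9*1444 - 1615 = -12996 - 1615 = -14611)
p = 7612/5493 (p = -7612/(3*(-1831)) = -7612*(-1)/(3*1831) = -4*(-1903/5493) = 7612/5493 ≈ 1.3858)
(a + 1843)*(p - 1822) = (-14611 + 1843)*(7612/5493 - 1822) = -12768*(-10000634/5493) = 42562698304/1831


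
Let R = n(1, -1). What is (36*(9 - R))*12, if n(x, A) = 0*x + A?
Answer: 4320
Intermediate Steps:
n(x, A) = A (n(x, A) = 0 + A = A)
R = -1
(36*(9 - R))*12 = (36*(9 - 1*(-1)))*12 = (36*(9 + 1))*12 = (36*10)*12 = 360*12 = 4320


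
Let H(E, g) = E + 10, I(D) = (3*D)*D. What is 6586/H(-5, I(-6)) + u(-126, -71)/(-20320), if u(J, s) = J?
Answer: 2676563/2032 ≈ 1317.2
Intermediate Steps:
I(D) = 3*D²
H(E, g) = 10 + E
6586/H(-5, I(-6)) + u(-126, -71)/(-20320) = 6586/(10 - 5) - 126/(-20320) = 6586/5 - 126*(-1/20320) = 6586*(⅕) + 63/10160 = 6586/5 + 63/10160 = 2676563/2032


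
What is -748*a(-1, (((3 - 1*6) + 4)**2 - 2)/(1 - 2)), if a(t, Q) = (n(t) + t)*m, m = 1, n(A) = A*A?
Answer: 0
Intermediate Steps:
n(A) = A**2
a(t, Q) = t + t**2 (a(t, Q) = (t**2 + t)*1 = (t + t**2)*1 = t + t**2)
-748*a(-1, (((3 - 1*6) + 4)**2 - 2)/(1 - 2)) = -(-748)*(1 - 1) = -(-748)*0 = -748*0 = 0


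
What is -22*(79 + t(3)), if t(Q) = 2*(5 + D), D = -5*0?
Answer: -1958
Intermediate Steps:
D = 0
t(Q) = 10 (t(Q) = 2*(5 + 0) = 2*5 = 10)
-22*(79 + t(3)) = -22*(79 + 10) = -22*89 = -1958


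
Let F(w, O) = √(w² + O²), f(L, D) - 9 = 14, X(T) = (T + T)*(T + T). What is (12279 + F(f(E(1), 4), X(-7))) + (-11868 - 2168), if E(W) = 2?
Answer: -1757 + √38945 ≈ -1559.7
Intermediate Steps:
X(T) = 4*T² (X(T) = (2*T)*(2*T) = 4*T²)
f(L, D) = 23 (f(L, D) = 9 + 14 = 23)
F(w, O) = √(O² + w²)
(12279 + F(f(E(1), 4), X(-7))) + (-11868 - 2168) = (12279 + √((4*(-7)²)² + 23²)) + (-11868 - 2168) = (12279 + √((4*49)² + 529)) - 14036 = (12279 + √(196² + 529)) - 14036 = (12279 + √(38416 + 529)) - 14036 = (12279 + √38945) - 14036 = -1757 + √38945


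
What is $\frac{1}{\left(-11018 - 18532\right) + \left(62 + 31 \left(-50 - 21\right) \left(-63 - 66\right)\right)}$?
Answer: $\frac{1}{254441} \approx 3.9302 \cdot 10^{-6}$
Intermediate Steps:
$\frac{1}{\left(-11018 - 18532\right) + \left(62 + 31 \left(-50 - 21\right) \left(-63 - 66\right)\right)} = \frac{1}{-29550 + \left(62 + 31 \left(-50 + \left(-29 + 8\right)\right) \left(-129\right)\right)} = \frac{1}{-29550 + \left(62 + 31 \left(-50 - 21\right) \left(-129\right)\right)} = \frac{1}{-29550 + \left(62 + 31 \left(\left(-71\right) \left(-129\right)\right)\right)} = \frac{1}{-29550 + \left(62 + 31 \cdot 9159\right)} = \frac{1}{-29550 + \left(62 + 283929\right)} = \frac{1}{-29550 + 283991} = \frac{1}{254441}$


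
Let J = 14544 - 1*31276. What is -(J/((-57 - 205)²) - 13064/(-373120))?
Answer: 167071207/800389040 ≈ 0.20874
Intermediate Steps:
J = -16732 (J = 14544 - 31276 = -16732)
-(J/((-57 - 205)²) - 13064/(-373120)) = -(-16732/(-57 - 205)² - 13064/(-373120)) = -(-16732/((-262)²) - 13064*(-1/373120)) = -(-16732/68644 + 1633/46640) = -(-16732*1/68644 + 1633/46640) = -(-4183/17161 + 1633/46640) = -1*(-167071207/800389040) = 167071207/800389040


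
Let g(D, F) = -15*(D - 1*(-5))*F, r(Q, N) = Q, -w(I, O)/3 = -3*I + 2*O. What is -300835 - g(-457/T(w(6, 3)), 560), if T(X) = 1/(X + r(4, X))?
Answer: -153810835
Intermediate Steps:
w(I, O) = -6*O + 9*I (w(I, O) = -3*(-3*I + 2*O) = -6*O + 9*I)
T(X) = 1/(4 + X) (T(X) = 1/(X + 4) = 1/(4 + X))
g(D, F) = -15*F*(5 + D) (g(D, F) = -15*(D + 5)*F = -15*(5 + D)*F = -15*F*(5 + D))
-300835 - g(-457/T(w(6, 3)), 560) = -300835 - (-15)*560*(5 - 457/(1/(4 + (-6*3 + 9*6)))) = -300835 - (-15)*560*(5 - 457/(1/(4 + (-18 + 54)))) = -300835 - (-15)*560*(5 - 457/(1/(4 + 36))) = -300835 - (-15)*560*(5 - 457/(1/40)) = -300835 - (-15)*560*(5 - 457/1/40) = -300835 - (-15)*560*(5 - 457*40) = -300835 - (-15)*560*(5 - 18280) = -300835 - (-15)*560*(-18275) = -300835 - 1*153510000 = -300835 - 153510000 = -153810835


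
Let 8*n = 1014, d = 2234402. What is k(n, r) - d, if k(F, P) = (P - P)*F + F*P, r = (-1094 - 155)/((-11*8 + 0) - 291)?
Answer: -3386720189/1516 ≈ -2.2340e+6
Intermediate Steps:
n = 507/4 (n = (⅛)*1014 = 507/4 ≈ 126.75)
r = 1249/379 (r = -1249/((-88 + 0) - 291) = -1249/(-88 - 291) = -1249/(-379) = -1249*(-1/379) = 1249/379 ≈ 3.2955)
k(F, P) = F*P (k(F, P) = 0*F + F*P = 0 + F*P = F*P)
k(n, r) - d = (507/4)*(1249/379) - 1*2234402 = 633243/1516 - 2234402 = -3386720189/1516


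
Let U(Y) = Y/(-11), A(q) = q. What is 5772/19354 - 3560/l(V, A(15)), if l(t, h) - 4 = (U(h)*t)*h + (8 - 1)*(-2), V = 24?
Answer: 39485318/5332027 ≈ 7.4053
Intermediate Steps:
U(Y) = -Y/11 (U(Y) = Y*(-1/11) = -Y/11)
l(t, h) = -10 - t*h**2/11 (l(t, h) = 4 + (((-h/11)*t)*h + (8 - 1)*(-2)) = 4 + ((-h*t/11)*h + 7*(-2)) = 4 + (-t*h**2/11 - 14) = 4 + (-14 - t*h**2/11) = -10 - t*h**2/11)
5772/19354 - 3560/l(V, A(15)) = 5772/19354 - 3560/(-10 - 1/11*24*15**2) = 5772*(1/19354) - 3560/(-10 - 1/11*24*225) = 2886/9677 - 3560/(-10 - 5400/11) = 2886/9677 - 3560/(-5510/11) = 2886/9677 - 3560*(-11/5510) = 2886/9677 + 3916/551 = 39485318/5332027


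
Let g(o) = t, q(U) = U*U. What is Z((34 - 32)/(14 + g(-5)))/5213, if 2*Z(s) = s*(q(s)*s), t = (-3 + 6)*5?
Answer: 8/3687055853 ≈ 2.1698e-9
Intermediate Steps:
q(U) = U²
t = 15 (t = 3*5 = 15)
g(o) = 15
Z(s) = s⁴/2 (Z(s) = (s*(s²*s))/2 = (s*s³)/2 = s⁴/2)
Z((34 - 32)/(14 + g(-5)))/5213 = (((34 - 32)/(14 + 15))⁴/2)/5213 = ((2/29)⁴/2)*(1/5213) = ((½)*(16/707281))*(1/5213) = (8/707281)*(1/5213) = 8/3687055853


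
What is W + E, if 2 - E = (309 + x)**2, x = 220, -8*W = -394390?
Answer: -922161/4 ≈ -2.3054e+5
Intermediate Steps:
W = 197195/4 (W = -1/8*(-394390) = 197195/4 ≈ 49299.)
E = -279839 (E = 2 - (309 + 220)**2 = 2 - 1*529**2 = 2 - 1*279841 = 2 - 279841 = -279839)
W + E = 197195/4 - 279839 = -922161/4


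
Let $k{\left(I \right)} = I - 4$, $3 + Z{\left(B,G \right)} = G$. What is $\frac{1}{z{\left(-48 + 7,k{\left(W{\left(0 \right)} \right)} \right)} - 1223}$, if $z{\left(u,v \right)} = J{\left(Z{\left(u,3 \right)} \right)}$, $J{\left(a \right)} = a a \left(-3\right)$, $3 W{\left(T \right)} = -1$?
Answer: $- \frac{1}{1223} \approx -0.00081766$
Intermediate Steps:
$Z{\left(B,G \right)} = -3 + G$
$W{\left(T \right)} = - \frac{1}{3}$ ($W{\left(T \right)} = \frac{1}{3} \left(-1\right) = - \frac{1}{3}$)
$J{\left(a \right)} = - 3 a^{2}$ ($J{\left(a \right)} = a^{2} \left(-3\right) = - 3 a^{2}$)
$k{\left(I \right)} = -4 + I$
$z{\left(u,v \right)} = 0$ ($z{\left(u,v \right)} = - 3 \left(-3 + 3\right)^{2} = - 3 \cdot 0^{2} = \left(-3\right) 0 = 0$)
$\frac{1}{z{\left(-48 + 7,k{\left(W{\left(0 \right)} \right)} \right)} - 1223} = \frac{1}{0 - 1223} = \frac{1}{-1223} = - \frac{1}{1223}$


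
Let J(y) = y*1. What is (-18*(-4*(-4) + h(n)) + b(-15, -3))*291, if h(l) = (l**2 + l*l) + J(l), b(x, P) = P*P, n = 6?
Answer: -489753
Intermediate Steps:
b(x, P) = P**2
J(y) = y
h(l) = l + 2*l**2 (h(l) = (l**2 + l*l) + l = (l**2 + l**2) + l = 2*l**2 + l = l + 2*l**2)
(-18*(-4*(-4) + h(n)) + b(-15, -3))*291 = (-18*(-4*(-4) + 6*(1 + 2*6)) + (-3)**2)*291 = (-18*(16 + 6*(1 + 12)) + 9)*291 = (-18*(16 + 6*13) + 9)*291 = (-18*(16 + 78) + 9)*291 = (-18*94 + 9)*291 = (-1692 + 9)*291 = -1683*291 = -489753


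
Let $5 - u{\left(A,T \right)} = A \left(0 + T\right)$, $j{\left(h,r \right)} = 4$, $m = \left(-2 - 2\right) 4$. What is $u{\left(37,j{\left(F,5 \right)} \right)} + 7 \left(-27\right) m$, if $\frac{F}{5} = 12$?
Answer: $2881$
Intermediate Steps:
$m = -16$ ($m = \left(-4\right) 4 = -16$)
$F = 60$ ($F = 5 \cdot 12 = 60$)
$u{\left(A,T \right)} = 5 - A T$ ($u{\left(A,T \right)} = 5 - A \left(0 + T\right) = 5 - A T$)
$u{\left(37,j{\left(F,5 \right)} \right)} + 7 \left(-27\right) m = \left(5 - 37 \cdot 4\right) + 7 \left(-27\right) \left(-16\right) = \left(5 - 148\right) - -3024 = -143 + 3024 = 2881$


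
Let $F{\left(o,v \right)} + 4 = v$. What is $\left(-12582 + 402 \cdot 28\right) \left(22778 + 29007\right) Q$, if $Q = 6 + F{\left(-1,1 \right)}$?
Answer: $-206000730$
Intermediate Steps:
$F{\left(o,v \right)} = -4 + v$
$Q = 3$ ($Q = 6 + \left(-4 + 1\right) = 6 - 3 = 3$)
$\left(-12582 + 402 \cdot 28\right) \left(22778 + 29007\right) Q = \left(-12582 + 402 \cdot 28\right) \left(22778 + 29007\right) 3 = \left(-12582 + 11256\right) 51785 \cdot 3 = \left(-1326\right) 51785 \cdot 3 = \left(-68666910\right) 3 = -206000730$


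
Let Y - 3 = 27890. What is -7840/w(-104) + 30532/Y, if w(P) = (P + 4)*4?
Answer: 2886174/139465 ≈ 20.695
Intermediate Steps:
Y = 27893 (Y = 3 + 27890 = 27893)
w(P) = 16 + 4*P (w(P) = (4 + P)*4 = 16 + 4*P)
-7840/w(-104) + 30532/Y = -7840/(16 + 4*(-104)) + 30532/27893 = -7840/(16 - 416) + 30532*(1/27893) = -7840/(-400) + 30532/27893 = -7840*(-1/400) + 30532/27893 = 98/5 + 30532/27893 = 2886174/139465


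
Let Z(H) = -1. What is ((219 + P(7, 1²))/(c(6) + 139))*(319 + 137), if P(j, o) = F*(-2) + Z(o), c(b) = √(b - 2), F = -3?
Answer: 34048/47 ≈ 724.43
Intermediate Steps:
c(b) = √(-2 + b)
P(j, o) = 5 (P(j, o) = -3*(-2) - 1 = 6 - 1 = 5)
((219 + P(7, 1²))/(c(6) + 139))*(319 + 137) = ((219 + 5)/(√(-2 + 6) + 139))*(319 + 137) = (224/(√4 + 139))*456 = (224/(2 + 139))*456 = (224/141)*456 = 34048/47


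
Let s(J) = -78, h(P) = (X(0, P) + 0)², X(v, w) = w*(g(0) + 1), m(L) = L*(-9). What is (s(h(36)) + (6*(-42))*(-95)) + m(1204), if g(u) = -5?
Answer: 13026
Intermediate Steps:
m(L) = -9*L
X(v, w) = -4*w (X(v, w) = w*(-5 + 1) = w*(-4) = -4*w)
h(P) = 16*P² (h(P) = (-4*P + 0)² = (-4*P)² = 16*P²)
(s(h(36)) + (6*(-42))*(-95)) + m(1204) = (-78 + (6*(-42))*(-95)) - 9*1204 = (-78 - 252*(-95)) - 10836 = (-78 + 23940) - 10836 = 23862 - 10836 = 13026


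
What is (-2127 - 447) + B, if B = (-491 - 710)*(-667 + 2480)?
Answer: -2179987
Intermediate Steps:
B = -2177413 (B = -1201*1813 = -2177413)
(-2127 - 447) + B = (-2127 - 447) - 2177413 = -2574 - 2177413 = -2179987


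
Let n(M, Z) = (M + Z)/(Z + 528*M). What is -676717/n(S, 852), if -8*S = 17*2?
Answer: 3767960256/3391 ≈ 1.1112e+6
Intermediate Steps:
S = -17/4 (S = -17*2/8 = -1/8*34 = -17/4 ≈ -4.2500)
n(M, Z) = (M + Z)/(Z + 528*M)
-676717/n(S, 852) = -676717*(852 + 528*(-17/4))/(-17/4 + 852) = -676717/((3391/4)/(852 - 2244)) = -676717/((3391/4)/(-1392)) = -676717/((-1/1392*3391/4)) = -676717/(-3391/5568) = -676717*(-5568/3391) = 3767960256/3391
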